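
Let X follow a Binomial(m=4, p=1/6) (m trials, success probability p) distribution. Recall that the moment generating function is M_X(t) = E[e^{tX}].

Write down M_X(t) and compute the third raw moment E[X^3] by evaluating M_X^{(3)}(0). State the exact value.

E[X^3] = M^(3)(0) = 16/9

M_X(t) = (e^(t)/6 + 5/6)^4
M^(3)(t) = 4*e^(4*t)/81 + 5*e^(3*t)/12 + 25*e^(2*t)/27 + 125*e^(t)/324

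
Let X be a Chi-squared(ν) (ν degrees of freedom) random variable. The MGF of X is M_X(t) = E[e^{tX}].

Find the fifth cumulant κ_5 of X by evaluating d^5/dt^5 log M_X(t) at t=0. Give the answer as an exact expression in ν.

κ_5 = K^(5)(0) = 384*ν

M_X(t) = (1 - 2*t)^(-ν/2)
K_X(t) = log M_X(t) = -ν*log(1 - 2*t)/2
K^(5)(t) = -384*ν/(32*t^5 - 80*t^4 + 80*t^3 - 40*t^2 + 10*t - 1)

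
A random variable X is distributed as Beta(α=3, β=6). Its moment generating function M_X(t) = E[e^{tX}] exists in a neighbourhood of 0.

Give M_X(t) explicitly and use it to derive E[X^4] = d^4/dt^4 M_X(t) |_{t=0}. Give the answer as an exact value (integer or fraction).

E[X^4] = d^4M/dt^4 |_{t=0} = 1/33

M_X(t) = ₁F₁(3; 9; t)
dM/dt = ₁F₁(4; 10; t)/3
d^2M/dt^2 = 2*₁F₁(5; 11; t)/15
d^3M/dt^3 = 2*₁F₁(6; 12; t)/33
d^4M/dt^4 = ₁F₁(7; 13; t)/33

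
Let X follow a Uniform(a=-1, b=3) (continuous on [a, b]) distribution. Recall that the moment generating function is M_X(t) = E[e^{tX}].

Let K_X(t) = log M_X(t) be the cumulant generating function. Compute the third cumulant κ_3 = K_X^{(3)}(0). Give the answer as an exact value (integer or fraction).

κ_3 = d^3K/dt^3 |_{t=0} = 0

M_X(t) = (e^(3*t) - e^(-t))/(4*t)
K_X(t) = log M_X(t) = -log(t) + log(e^(3*t) - e^(-t)) - 2*log(2)
dK/dt = (3*t*e^(4*t) + t - e^(4*t) + 1)/(t*e^(4*t) - t)
d^2K/dt^2 = (-16*t^2*e^(4*t) + e^(8*t) - 2*e^(4*t) + 1)/(t^2*e^(8*t) - 2*t^2*e^(4*t) + t^2)
d^3K/dt^3 = (64*t^3*e^(8*t) + 64*t^3*e^(4*t) - 2*e^(12*t) + 6*e^(8*t) - 6*e^(4*t) + 2)/(t^3*e^(12*t) - 3*t^3*e^(8*t) + 3*t^3*e^(4*t) - t^3)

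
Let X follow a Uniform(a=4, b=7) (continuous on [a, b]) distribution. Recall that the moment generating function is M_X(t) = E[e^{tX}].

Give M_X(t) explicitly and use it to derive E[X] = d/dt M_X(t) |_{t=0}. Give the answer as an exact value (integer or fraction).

E[X] = M^(1)(0) = 11/2

M_X(t) = (e^(7*t) - e^(4*t))/(3*t)
M^(1)(t) = (7*t*e^(7*t) - 4*t*e^(4*t) - e^(7*t) + e^(4*t))/(3*t^2)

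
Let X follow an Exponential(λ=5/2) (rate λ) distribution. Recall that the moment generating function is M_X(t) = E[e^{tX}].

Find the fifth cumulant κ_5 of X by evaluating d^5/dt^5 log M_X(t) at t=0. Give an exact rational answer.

κ_5 = K^(5)(0) = 768/3125

M_X(t) = 5/(2*(5/2 - t))
K_X(t) = log M_X(t) = -log(5/2 - t) - log(2) + log(5)
K^(5)(t) = -768/(32*t^5 - 400*t^4 + 2000*t^3 - 5000*t^2 + 6250*t - 3125)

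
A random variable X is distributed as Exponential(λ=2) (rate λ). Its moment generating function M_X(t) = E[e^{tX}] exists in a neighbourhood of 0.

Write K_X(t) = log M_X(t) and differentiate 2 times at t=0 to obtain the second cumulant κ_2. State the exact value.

M_X(t) = 2/(2 - t)
K_X(t) = log M_X(t) = -log(2 - t) + log(2)
K′(t) = -1/(t - 2)
K′′(t) = 1/(t^2 - 4*t + 4)

κ_2 = K′′(0) = 1/4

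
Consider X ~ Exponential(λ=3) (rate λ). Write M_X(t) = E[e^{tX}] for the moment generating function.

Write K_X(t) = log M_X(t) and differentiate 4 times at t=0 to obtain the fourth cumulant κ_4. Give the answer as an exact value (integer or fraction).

κ_4 = K^(4)(0) = 2/27

M_X(t) = 3/(3 - t)
K_X(t) = log M_X(t) = -log(3 - t) + log(3)
K^(4)(t) = 6/(t^4 - 12*t^3 + 54*t^2 - 108*t + 81)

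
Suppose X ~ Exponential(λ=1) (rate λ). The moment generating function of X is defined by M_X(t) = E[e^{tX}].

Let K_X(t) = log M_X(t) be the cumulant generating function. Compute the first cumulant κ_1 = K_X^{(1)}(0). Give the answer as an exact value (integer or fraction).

M_X(t) = 1/(1 - t)
K_X(t) = log M_X(t) = -log(1 - t)
K′(t) = -1/(t - 1)

κ_1 = K′(0) = 1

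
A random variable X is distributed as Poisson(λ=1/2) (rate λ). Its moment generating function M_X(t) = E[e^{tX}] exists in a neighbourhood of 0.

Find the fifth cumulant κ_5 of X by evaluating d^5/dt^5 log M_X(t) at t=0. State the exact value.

M_X(t) = e^(e^(t)/2 - 1/2)
K_X(t) = log M_X(t) = e^(t)/2 - 1/2
D^5[K](t) = e^(t)/2

κ_5 = D^5[K](0) = 1/2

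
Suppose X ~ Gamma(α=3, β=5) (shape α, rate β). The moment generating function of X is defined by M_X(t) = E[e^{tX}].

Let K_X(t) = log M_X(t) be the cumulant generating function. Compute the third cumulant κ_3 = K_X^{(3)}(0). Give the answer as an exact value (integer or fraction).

κ_3 = K^(3)(0) = 6/125

M_X(t) = 125/(5 - t)^3
K_X(t) = log M_X(t) = -3*log(5 - t) + 3*log(5)
K^(3)(t) = -6/(t^3 - 15*t^2 + 75*t - 125)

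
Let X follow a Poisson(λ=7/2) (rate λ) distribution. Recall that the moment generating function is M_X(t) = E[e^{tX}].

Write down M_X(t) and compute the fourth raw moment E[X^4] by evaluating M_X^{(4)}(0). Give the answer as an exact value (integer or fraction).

M_X(t) = e^(7*e^(t)/2 - 7/2)
M′(t) = 7*e^(-7/2)*e^(t)*e^(7*e^(t)/2)/2
M′′(t) = (49*e^(2*t)*e^(7*e^(t)/2) + 14*e^(t)*e^(7*e^(t)/2))*e^(-7/2)/4
M′′′(t) = (343*e^(3*t)*e^(7*e^(t)/2) + 294*e^(2*t)*e^(7*e^(t)/2) + 28*e^(t)*e^(7*e^(t)/2))*e^(-7/2)/8
M′′′′(t) = (2401*e^(4*t)*e^(7*e^(t)/2) + 4116*e^(3*t)*e^(7*e^(t)/2) + 1372*e^(2*t)*e^(7*e^(t)/2) + 56*e^(t)*e^(7*e^(t)/2))*e^(-7/2)/16

E[X^4] = M′′′′(0) = 7945/16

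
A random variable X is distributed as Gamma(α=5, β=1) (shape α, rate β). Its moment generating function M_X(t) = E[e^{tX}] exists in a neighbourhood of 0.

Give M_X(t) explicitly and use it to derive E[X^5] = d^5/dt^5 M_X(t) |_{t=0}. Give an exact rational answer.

M_X(t) = (1 - t)^(-5)
D^5[M](t) = 15120/(t^10 - 10*t^9 + 45*t^8 - 120*t^7 + 210*t^6 - 252*t^5 + 210*t^4 - 120*t^3 + 45*t^2 - 10*t + 1)

E[X^5] = D^5[M](0) = 15120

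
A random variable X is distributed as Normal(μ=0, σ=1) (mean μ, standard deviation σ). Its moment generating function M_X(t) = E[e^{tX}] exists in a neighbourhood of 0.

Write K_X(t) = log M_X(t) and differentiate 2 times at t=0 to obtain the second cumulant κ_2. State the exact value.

M_X(t) = e^(t^2/2)
K_X(t) = log M_X(t) = t^2/2
K^(2)(t) = 1

κ_2 = K^(2)(0) = 1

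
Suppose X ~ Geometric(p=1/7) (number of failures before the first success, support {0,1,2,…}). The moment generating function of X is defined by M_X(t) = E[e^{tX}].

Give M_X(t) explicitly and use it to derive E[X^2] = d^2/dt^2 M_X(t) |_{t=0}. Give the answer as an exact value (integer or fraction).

M_X(t) = 1/(7*(1 - 6*e^(t)/7))
D^2[M](t) = (-36*e^(2*t) - 42*e^(t))/(216*e^(3*t) - 756*e^(2*t) + 882*e^(t) - 343)

E[X^2] = D^2[M](0) = 78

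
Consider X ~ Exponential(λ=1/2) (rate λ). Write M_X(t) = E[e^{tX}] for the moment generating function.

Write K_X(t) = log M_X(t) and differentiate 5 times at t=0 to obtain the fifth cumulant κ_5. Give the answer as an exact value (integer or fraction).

M_X(t) = 1/(2*(1/2 - t))
K_X(t) = log M_X(t) = -log(1/2 - t) - log(2)
dK/dt = -2/(2*t - 1)
d^2K/dt^2 = 4/(4*t^2 - 4*t + 1)
d^3K/dt^3 = -16/(8*t^3 - 12*t^2 + 6*t - 1)
d^4K/dt^4 = 96/(16*t^4 - 32*t^3 + 24*t^2 - 8*t + 1)
d^5K/dt^5 = -768/(32*t^5 - 80*t^4 + 80*t^3 - 40*t^2 + 10*t - 1)

κ_5 = d^5K/dt^5 |_{t=0} = 768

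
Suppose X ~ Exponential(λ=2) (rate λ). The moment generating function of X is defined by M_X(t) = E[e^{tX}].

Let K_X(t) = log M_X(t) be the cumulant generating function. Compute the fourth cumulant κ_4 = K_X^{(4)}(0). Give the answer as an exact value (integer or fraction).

M_X(t) = 2/(2 - t)
K_X(t) = log M_X(t) = -log(2 - t) + log(2)
D^4[K](t) = 6/(t^4 - 8*t^3 + 24*t^2 - 32*t + 16)

κ_4 = D^4[K](0) = 3/8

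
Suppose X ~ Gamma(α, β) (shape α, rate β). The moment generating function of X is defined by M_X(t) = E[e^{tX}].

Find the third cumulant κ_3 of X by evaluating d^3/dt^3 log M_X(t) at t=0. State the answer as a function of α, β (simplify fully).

κ_3 = K^(3)(0) = 2*α/β^3

M_X(t) = (β/(β - t))^α
K_X(t) = log M_X(t) = α*(log(β) - log(β - t))
K^(3)(t) = -2*α/(-β^3 + 3*β^2*t - 3*β*t^2 + t^3)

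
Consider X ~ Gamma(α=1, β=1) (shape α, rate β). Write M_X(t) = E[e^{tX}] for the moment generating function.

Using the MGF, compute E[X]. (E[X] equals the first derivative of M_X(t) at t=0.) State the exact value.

M_X(t) = 1/(1 - t)
dM/dt = 1/(t^2 - 2*t + 1)

E[X] = dM/dt |_{t=0} = 1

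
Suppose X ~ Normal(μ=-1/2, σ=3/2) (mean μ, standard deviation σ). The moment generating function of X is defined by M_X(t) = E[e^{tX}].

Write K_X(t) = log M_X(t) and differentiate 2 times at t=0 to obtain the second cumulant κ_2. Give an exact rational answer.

M_X(t) = e^(9*t^2/8 - t/2)
K_X(t) = log M_X(t) = 9*t^2/8 - t/2
dK/dt = 9*t/4 - 1/2
d^2K/dt^2 = 9/4

κ_2 = d^2K/dt^2 |_{t=0} = 9/4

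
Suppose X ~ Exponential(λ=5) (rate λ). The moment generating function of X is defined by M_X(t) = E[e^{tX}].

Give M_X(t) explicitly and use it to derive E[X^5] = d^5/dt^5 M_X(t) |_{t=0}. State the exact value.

E[X^5] = M^(5)(0) = 24/625

M_X(t) = 5/(5 - t)
M^(5)(t) = 600/(t^6 - 30*t^5 + 375*t^4 - 2500*t^3 + 9375*t^2 - 18750*t + 15625)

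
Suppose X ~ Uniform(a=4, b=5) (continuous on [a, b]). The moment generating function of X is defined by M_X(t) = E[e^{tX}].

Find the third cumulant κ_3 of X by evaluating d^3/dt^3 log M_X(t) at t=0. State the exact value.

κ_3 = D^3[K](0) = 0

M_X(t) = (e^(5*t) - e^(4*t))/t
K_X(t) = log M_X(t) = -log(t) + log(e^(5*t) - e^(4*t))
D^3[K](t) = (t^3*e^(2*t) + t^3*e^(t) - 2*e^(3*t) + 6*e^(2*t) - 6*e^(t) + 2)/(t^3*e^(3*t) - 3*t^3*e^(2*t) + 3*t^3*e^(t) - t^3)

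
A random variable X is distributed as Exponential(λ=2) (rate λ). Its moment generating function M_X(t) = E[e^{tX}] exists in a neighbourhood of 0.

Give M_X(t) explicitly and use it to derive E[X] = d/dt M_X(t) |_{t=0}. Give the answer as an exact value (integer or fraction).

M_X(t) = 2/(2 - t)
M^(1)(t) = 2/(t^2 - 4*t + 4)

E[X] = M^(1)(0) = 1/2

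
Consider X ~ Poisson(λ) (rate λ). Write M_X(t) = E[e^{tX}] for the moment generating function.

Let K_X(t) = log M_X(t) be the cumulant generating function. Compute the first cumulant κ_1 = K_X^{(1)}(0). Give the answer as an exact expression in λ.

κ_1 = K′(0) = λ

M_X(t) = e^(λ*(e^(t) - 1))
K_X(t) = log M_X(t) = λ*(e^(t) - 1)
K′(t) = λ*e^(t)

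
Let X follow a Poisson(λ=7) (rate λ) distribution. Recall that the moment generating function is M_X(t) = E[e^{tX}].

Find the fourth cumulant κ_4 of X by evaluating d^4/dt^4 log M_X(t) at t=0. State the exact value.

κ_4 = D^4[K](0) = 7

M_X(t) = e^(7*e^(t) - 7)
K_X(t) = log M_X(t) = 7*e^(t) - 7
D^4[K](t) = 7*e^(t)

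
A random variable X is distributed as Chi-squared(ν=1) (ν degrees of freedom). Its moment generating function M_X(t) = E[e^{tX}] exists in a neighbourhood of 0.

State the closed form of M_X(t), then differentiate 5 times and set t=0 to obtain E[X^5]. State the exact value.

M_X(t) = 1/√(1 - 2*t)
D^5[M](t) = -945/(32*t^5*√(1 - 2*t) - 80*t^4*√(1 - 2*t) + 80*t^3*√(1 - 2*t) - 40*t^2*√(1 - 2*t) + 10*t*√(1 - 2*t) - √(1 - 2*t))

E[X^5] = D^5[M](0) = 945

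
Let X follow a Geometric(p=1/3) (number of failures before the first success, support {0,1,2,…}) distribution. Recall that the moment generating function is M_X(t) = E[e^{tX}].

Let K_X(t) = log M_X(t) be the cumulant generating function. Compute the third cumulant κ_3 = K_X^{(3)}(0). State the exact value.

M_X(t) = 1/(3*(1 - 2*e^(t)/3))
K_X(t) = log M_X(t) = -log(1 - 2*e^(t)/3) - log(3)
D^3[K](t) = (-12*e^(2*t) - 18*e^(t))/(8*e^(3*t) - 36*e^(2*t) + 54*e^(t) - 27)

κ_3 = D^3[K](0) = 30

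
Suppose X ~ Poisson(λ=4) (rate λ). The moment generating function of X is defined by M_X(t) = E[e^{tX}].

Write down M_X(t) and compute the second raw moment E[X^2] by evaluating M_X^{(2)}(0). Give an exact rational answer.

M_X(t) = e^(4*e^(t) - 4)
D^2[M](t) = (16*e^(2*t)*e^(4*e^(t)) + 4*e^(t)*e^(4*e^(t)))*e^(-4)

E[X^2] = D^2[M](0) = 20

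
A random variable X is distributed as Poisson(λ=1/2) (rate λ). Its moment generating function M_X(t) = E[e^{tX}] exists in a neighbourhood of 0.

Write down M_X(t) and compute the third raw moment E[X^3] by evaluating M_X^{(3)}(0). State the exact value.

E[X^3] = M^(3)(0) = 11/8

M_X(t) = e^(e^(t)/2 - 1/2)
M^(3)(t) = (e^(3*t)*e^(e^(t)/2) + 6*e^(2*t)*e^(e^(t)/2) + 4*e^(t)*e^(e^(t)/2))*e^(-1/2)/8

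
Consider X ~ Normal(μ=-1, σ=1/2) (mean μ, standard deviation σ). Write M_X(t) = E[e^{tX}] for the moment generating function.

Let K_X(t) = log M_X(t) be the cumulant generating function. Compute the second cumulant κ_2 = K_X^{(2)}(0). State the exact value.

κ_2 = D^2[K](0) = 1/4

M_X(t) = e^(t^2/8 - t)
K_X(t) = log M_X(t) = t^2/8 - t
D^2[K](t) = 1/4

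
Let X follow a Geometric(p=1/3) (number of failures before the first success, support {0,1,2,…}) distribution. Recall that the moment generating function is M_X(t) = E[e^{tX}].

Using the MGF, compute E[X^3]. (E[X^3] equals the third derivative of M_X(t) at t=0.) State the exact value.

E[X^3] = D^3[M](0) = 74

M_X(t) = 1/(3*(1 - 2*e^(t)/3))
D^3[M](t) = (8*e^(3*t) + 48*e^(2*t) + 18*e^(t))/(16*e^(4*t) - 96*e^(3*t) + 216*e^(2*t) - 216*e^(t) + 81)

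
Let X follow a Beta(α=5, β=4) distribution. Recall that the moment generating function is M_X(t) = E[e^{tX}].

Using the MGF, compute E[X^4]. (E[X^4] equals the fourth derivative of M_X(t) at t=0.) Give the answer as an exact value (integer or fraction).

E[X^4] = M′′′′(0) = 14/99

M_X(t) = ₁F₁(5; 9; t)
M′(t) = 5*₁F₁(6; 10; t)/9
M′′(t) = ₁F₁(7; 11; t)/3
M′′′(t) = 7*₁F₁(8; 12; t)/33
M′′′′(t) = 14*₁F₁(9; 13; t)/99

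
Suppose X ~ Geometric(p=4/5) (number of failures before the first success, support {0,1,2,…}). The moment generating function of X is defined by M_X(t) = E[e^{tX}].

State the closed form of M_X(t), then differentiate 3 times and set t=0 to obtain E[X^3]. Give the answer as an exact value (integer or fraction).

E[X^3] = D^3[M](0) = 23/32

M_X(t) = 4/(5*(1 - e^(t)/5))
D^3[M](t) = (4*e^(3*t) + 80*e^(2*t) + 100*e^(t))/(e^(4*t) - 20*e^(3*t) + 150*e^(2*t) - 500*e^(t) + 625)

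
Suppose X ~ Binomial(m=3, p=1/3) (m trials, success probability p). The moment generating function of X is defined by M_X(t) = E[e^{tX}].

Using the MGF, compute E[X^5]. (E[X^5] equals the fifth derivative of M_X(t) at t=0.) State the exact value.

M_X(t) = (e^(t)/3 + 2/3)^3
dM/dt = e^(3*t)/9 + 4*e^(2*t)/9 + 4*e^(t)/9
d^2M/dt^2 = e^(3*t)/3 + 8*e^(2*t)/9 + 4*e^(t)/9
d^3M/dt^3 = e^(3*t) + 16*e^(2*t)/9 + 4*e^(t)/9
d^4M/dt^4 = 3*e^(3*t) + 32*e^(2*t)/9 + 4*e^(t)/9
d^5M/dt^5 = 9*e^(3*t) + 64*e^(2*t)/9 + 4*e^(t)/9

E[X^5] = d^5M/dt^5 |_{t=0} = 149/9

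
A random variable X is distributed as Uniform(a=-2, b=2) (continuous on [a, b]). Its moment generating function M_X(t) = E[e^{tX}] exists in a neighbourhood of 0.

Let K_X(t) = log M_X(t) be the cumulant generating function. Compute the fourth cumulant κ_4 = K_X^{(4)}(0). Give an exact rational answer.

M_X(t) = (e^(2*t) - e^(-2*t))/(4*t)
K_X(t) = log M_X(t) = -log(t) + log(e^(2*t) - e^(-2*t)) - 2*log(2)
K′(t) = (2*t*e^(4*t) + 2*t - e^(4*t) + 1)/(t*e^(4*t) - t)
K′′(t) = (-16*t^2*e^(4*t) + e^(8*t) - 2*e^(4*t) + 1)/(t^2*e^(8*t) - 2*t^2*e^(4*t) + t^2)
K′′′(t) = (64*t^3*e^(8*t) + 64*t^3*e^(4*t) - 2*e^(12*t) + 6*e^(8*t) - 6*e^(4*t) + 2)/(t^3*e^(12*t) - 3*t^3*e^(8*t) + 3*t^3*e^(4*t) - t^3)

κ_4 = K′′′′(0) = -32/15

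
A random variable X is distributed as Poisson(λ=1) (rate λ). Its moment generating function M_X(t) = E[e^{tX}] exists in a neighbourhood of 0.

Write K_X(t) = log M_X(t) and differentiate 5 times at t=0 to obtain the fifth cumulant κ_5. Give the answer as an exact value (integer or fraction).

κ_5 = D^5[K](0) = 1

M_X(t) = e^(e^(t) - 1)
K_X(t) = log M_X(t) = e^(t) - 1
D^5[K](t) = e^(t)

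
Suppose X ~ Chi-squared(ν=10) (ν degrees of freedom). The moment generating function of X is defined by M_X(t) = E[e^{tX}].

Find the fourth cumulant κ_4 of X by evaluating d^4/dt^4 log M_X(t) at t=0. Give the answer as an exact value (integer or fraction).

κ_4 = d^4K/dt^4 |_{t=0} = 480

M_X(t) = (1 - 2*t)^(-5)
K_X(t) = log M_X(t) = -5*log(1 - 2*t)
dK/dt = -10/(2*t - 1)
d^2K/dt^2 = 20/(4*t^2 - 4*t + 1)
d^3K/dt^3 = -80/(8*t^3 - 12*t^2 + 6*t - 1)
d^4K/dt^4 = 480/(16*t^4 - 32*t^3 + 24*t^2 - 8*t + 1)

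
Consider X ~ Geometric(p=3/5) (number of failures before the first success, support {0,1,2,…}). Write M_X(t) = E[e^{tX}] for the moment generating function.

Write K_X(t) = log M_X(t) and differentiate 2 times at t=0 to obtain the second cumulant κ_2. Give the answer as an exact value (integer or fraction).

M_X(t) = 3/(5*(1 - 2*e^(t)/5))
K_X(t) = log M_X(t) = -log(1 - 2*e^(t)/5) - log(5) + log(3)
dK/dt = -2*e^(t)/(2*e^(t) - 5)
d^2K/dt^2 = 10*e^(t)/(4*e^(2*t) - 20*e^(t) + 25)

κ_2 = d^2K/dt^2 |_{t=0} = 10/9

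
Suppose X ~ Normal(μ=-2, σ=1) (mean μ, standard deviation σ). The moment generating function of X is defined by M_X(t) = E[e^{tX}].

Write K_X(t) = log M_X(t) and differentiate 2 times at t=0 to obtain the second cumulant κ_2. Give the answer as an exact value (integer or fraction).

κ_2 = d^2K/dt^2 |_{t=0} = 1

M_X(t) = e^(t^2/2 - 2*t)
K_X(t) = log M_X(t) = t^2/2 - 2*t
dK/dt = t - 2
d^2K/dt^2 = 1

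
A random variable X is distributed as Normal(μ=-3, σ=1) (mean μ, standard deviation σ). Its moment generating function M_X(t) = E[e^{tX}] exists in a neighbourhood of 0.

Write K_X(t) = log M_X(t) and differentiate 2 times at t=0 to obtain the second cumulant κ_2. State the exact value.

κ_2 = D^2[K](0) = 1

M_X(t) = e^(t^2/2 - 3*t)
K_X(t) = log M_X(t) = t^2/2 - 3*t
D^2[K](t) = 1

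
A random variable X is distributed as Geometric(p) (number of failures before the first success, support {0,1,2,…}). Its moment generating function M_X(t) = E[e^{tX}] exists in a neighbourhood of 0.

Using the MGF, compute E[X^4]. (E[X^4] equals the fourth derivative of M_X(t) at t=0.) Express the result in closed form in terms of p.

M_X(t) = p/(-(1 - p)*e^(t) + 1)

E[X^4] = M^(4)(0) = 1 - 15/p + 50/p^2 - 60/p^3 + 24/p^4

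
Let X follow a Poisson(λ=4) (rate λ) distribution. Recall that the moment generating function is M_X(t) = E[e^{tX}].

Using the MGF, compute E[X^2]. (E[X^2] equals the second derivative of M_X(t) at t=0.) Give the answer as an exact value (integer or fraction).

M_X(t) = e^(4*e^(t) - 4)
dM/dt = 4*e^(-4)*e^(t)*e^(4*e^(t))
d^2M/dt^2 = (16*e^(2*t)*e^(4*e^(t)) + 4*e^(t)*e^(4*e^(t)))*e^(-4)

E[X^2] = d^2M/dt^2 |_{t=0} = 20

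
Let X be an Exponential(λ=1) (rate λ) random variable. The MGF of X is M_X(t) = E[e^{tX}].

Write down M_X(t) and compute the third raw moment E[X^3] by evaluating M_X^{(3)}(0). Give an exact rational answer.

M_X(t) = 1/(1 - t)
dM/dt = 1/(t^2 - 2*t + 1)
d^2M/dt^2 = -2/(t^3 - 3*t^2 + 3*t - 1)
d^3M/dt^3 = 6/(t^4 - 4*t^3 + 6*t^2 - 4*t + 1)

E[X^3] = d^3M/dt^3 |_{t=0} = 6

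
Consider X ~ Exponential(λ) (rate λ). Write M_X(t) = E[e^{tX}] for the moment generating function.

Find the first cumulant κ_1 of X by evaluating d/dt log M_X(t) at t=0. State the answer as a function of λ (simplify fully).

κ_1 = D[K](0) = 1/λ

M_X(t) = λ/(λ - t)
K_X(t) = log M_X(t) = log(λ) - log(λ - t)
D[K](t) = -1/(-λ + t)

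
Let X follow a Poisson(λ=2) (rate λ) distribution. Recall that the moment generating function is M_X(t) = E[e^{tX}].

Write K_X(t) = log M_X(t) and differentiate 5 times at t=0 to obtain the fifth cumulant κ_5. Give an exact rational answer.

M_X(t) = e^(2*e^(t) - 2)
K_X(t) = log M_X(t) = 2*e^(t) - 2
D^5[K](t) = 2*e^(t)

κ_5 = D^5[K](0) = 2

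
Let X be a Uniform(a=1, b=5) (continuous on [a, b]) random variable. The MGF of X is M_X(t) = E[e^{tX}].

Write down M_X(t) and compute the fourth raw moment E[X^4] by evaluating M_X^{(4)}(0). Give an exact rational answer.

M_X(t) = (e^(5*t) - e^(t))/(4*t)
M^(4)(t) = (625*t^4*e^(5*t) - t^4*e^(t) - 500*t^3*e^(5*t) + 4*t^3*e^(t) + 300*t^2*e^(5*t) - 12*t^2*e^(t) - 120*t*e^(5*t) + 24*t*e^(t) + 24*e^(5*t) - 24*e^(t))/(4*t^5)

E[X^4] = M^(4)(0) = 781/5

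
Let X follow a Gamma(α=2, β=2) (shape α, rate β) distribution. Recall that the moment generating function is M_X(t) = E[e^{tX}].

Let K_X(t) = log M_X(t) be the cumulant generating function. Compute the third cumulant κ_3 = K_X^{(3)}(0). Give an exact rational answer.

κ_3 = d^3K/dt^3 |_{t=0} = 1/2

M_X(t) = 4/(2 - t)^2
K_X(t) = log M_X(t) = -2*log(2 - t) + 2*log(2)
dK/dt = -2/(t - 2)
d^2K/dt^2 = 2/(t^2 - 4*t + 4)
d^3K/dt^3 = -4/(t^3 - 6*t^2 + 12*t - 8)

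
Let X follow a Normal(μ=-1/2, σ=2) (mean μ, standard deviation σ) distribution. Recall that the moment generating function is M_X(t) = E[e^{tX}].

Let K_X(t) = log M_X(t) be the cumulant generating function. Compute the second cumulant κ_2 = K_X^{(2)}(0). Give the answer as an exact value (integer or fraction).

M_X(t) = e^(2*t^2 - t/2)
K_X(t) = log M_X(t) = 2*t^2 - t/2
D^2[K](t) = 4

κ_2 = D^2[K](0) = 4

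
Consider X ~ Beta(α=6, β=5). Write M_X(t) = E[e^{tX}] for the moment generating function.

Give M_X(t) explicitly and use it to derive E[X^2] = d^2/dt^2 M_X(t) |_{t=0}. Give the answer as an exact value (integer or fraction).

E[X^2] = d^2M/dt^2 |_{t=0} = 7/22

M_X(t) = ₁F₁(6; 11; t)
dM/dt = 6*₁F₁(7; 12; t)/11
d^2M/dt^2 = 7*₁F₁(8; 13; t)/22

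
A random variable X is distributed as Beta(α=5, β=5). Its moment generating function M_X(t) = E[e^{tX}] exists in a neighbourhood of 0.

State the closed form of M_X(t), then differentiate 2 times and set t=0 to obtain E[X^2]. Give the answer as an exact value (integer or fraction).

M_X(t) = ₁F₁(5; 10; t)
M′(t) = ₁F₁(6; 11; t)/2
M′′(t) = 3*₁F₁(7; 12; t)/11

E[X^2] = M′′(0) = 3/11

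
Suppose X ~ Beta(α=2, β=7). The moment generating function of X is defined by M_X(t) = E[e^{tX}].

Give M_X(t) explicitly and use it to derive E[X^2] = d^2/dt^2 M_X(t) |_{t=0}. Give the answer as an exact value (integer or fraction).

M_X(t) = ₁F₁(2; 9; t)
D^2[M](t) = ₁F₁(4; 11; t)/15

E[X^2] = D^2[M](0) = 1/15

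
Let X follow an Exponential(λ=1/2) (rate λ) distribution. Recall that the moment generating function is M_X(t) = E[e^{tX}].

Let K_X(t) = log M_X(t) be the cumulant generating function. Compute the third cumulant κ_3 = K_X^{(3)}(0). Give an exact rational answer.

M_X(t) = 1/(2*(1/2 - t))
K_X(t) = log M_X(t) = -log(1/2 - t) - log(2)
K^(3)(t) = -16/(8*t^3 - 12*t^2 + 6*t - 1)

κ_3 = K^(3)(0) = 16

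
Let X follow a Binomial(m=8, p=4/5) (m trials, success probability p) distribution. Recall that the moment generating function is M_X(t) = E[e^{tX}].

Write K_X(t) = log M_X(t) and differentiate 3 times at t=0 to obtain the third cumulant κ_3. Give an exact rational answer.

κ_3 = D^3[K](0) = -96/125

M_X(t) = (4*e^(t)/5 + 1/5)^8
K_X(t) = log M_X(t) = 8*log(4*e^(t)/5 + 1/5)
D^3[K](t) = (-128*e^(2*t) + 32*e^(t))/(64*e^(3*t) + 48*e^(2*t) + 12*e^(t) + 1)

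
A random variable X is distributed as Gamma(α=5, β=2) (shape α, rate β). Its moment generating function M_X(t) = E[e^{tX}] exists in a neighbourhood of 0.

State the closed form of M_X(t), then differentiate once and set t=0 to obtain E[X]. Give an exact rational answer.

M_X(t) = 32/(2 - t)^5
D[M](t) = 160/(t^6 - 12*t^5 + 60*t^4 - 160*t^3 + 240*t^2 - 192*t + 64)

E[X] = D[M](0) = 5/2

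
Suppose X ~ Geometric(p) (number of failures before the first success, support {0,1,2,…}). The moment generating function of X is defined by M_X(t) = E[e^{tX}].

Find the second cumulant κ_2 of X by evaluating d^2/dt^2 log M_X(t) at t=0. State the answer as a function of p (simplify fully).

M_X(t) = p/(-(1 - p)*e^(t) + 1)
K_X(t) = log M_X(t) = log(p) - log(-(1 - p)*e^(t) + 1)
K^(2)(t) = (-p*e^(t) + e^(t))/(p^2*e^(2*t) - 2*p*e^(2*t) + 2*p*e^(t) + e^(2*t) - 2*e^(t) + 1)

κ_2 = K^(2)(0) = (1 - p)/p^2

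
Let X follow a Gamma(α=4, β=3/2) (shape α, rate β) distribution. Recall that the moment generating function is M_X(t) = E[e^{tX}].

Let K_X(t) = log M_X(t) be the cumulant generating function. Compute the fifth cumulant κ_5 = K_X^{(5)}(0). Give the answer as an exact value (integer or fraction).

M_X(t) = 81/(16*(3/2 - t)^4)
K_X(t) = log M_X(t) = -4*log(3/2 - t) - 4*log(2) + 4*log(3)
D^5[K](t) = -3072/(32*t^5 - 240*t^4 + 720*t^3 - 1080*t^2 + 810*t - 243)

κ_5 = D^5[K](0) = 1024/81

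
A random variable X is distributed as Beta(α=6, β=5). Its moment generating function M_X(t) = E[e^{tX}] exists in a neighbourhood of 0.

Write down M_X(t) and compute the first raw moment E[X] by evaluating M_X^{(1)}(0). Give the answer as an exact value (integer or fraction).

E[X] = M^(1)(0) = 6/11

M_X(t) = ₁F₁(6; 11; t)
M^(1)(t) = 6*₁F₁(7; 12; t)/11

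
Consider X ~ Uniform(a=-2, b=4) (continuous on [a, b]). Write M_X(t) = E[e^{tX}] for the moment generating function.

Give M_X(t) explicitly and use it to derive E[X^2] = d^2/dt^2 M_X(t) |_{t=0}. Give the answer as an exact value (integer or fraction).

M_X(t) = (e^(4*t) - e^(-2*t))/(6*t)
M^(2)(t) = (8*t^2*e^(6*t) - 2*t^2 - 4*t*e^(6*t) - 2*t + e^(6*t) - 1)*e^(-2*t)/(3*t^3)

E[X^2] = M^(2)(0) = 4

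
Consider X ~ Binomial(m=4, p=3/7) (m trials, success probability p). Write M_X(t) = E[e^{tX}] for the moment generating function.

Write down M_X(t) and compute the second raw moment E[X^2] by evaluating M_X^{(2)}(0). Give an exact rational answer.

E[X^2] = M^(2)(0) = 192/49

M_X(t) = (3*e^(t)/7 + 4/7)^4
M^(2)(t) = 1296*e^(4*t)/2401 + 3888*e^(3*t)/2401 + 3456*e^(2*t)/2401 + 768*e^(t)/2401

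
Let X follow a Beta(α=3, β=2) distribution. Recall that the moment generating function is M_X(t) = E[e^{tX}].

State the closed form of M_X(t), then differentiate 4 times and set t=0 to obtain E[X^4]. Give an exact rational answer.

E[X^4] = M′′′′(0) = 3/14

M_X(t) = ₁F₁(3; 5; t)
M′(t) = 3*₁F₁(4; 6; t)/5
M′′(t) = 2*₁F₁(5; 7; t)/5
M′′′(t) = 2*₁F₁(6; 8; t)/7
M′′′′(t) = 3*₁F₁(7; 9; t)/14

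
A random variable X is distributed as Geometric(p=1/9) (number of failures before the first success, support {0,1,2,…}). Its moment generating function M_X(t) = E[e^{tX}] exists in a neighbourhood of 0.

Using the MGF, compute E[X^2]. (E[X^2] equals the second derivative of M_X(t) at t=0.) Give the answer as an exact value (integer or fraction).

E[X^2] = M′′(0) = 136

M_X(t) = 1/(9*(1 - 8*e^(t)/9))
M′(t) = 8*e^(t)/(64*e^(2*t) - 144*e^(t) + 81)
M′′(t) = (-64*e^(2*t) - 72*e^(t))/(512*e^(3*t) - 1728*e^(2*t) + 1944*e^(t) - 729)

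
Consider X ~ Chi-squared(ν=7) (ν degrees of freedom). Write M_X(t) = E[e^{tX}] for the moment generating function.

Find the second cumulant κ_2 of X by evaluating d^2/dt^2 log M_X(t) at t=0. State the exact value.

κ_2 = K^(2)(0) = 14

M_X(t) = (1 - 2*t)^(-7/2)
K_X(t) = log M_X(t) = -7*log(1 - 2*t)/2
K^(2)(t) = 14/(4*t^2 - 4*t + 1)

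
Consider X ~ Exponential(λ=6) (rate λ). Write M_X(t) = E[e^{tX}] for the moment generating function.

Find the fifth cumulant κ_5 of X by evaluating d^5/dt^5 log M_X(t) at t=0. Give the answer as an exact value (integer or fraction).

M_X(t) = 6/(6 - t)
K_X(t) = log M_X(t) = -log(6 - t) + log(6)
K′(t) = -1/(t - 6)
K′′(t) = 1/(t^2 - 12*t + 36)
K′′′(t) = -2/(t^3 - 18*t^2 + 108*t - 216)
K′′′′(t) = 6/(t^4 - 24*t^3 + 216*t^2 - 864*t + 1296)
K′′′′′(t) = -24/(t^5 - 30*t^4 + 360*t^3 - 2160*t^2 + 6480*t - 7776)

κ_5 = K′′′′′(0) = 1/324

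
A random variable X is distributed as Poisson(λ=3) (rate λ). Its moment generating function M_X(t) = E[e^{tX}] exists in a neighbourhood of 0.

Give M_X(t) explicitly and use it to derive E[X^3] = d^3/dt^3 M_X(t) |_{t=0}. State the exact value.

M_X(t) = e^(3*e^(t) - 3)
M′(t) = 3*e^(-3)*e^(t)*e^(3*e^(t))
M′′(t) = (9*e^(2*t)*e^(3*e^(t)) + 3*e^(t)*e^(3*e^(t)))*e^(-3)
M′′′(t) = (27*e^(3*t)*e^(3*e^(t)) + 27*e^(2*t)*e^(3*e^(t)) + 3*e^(t)*e^(3*e^(t)))*e^(-3)

E[X^3] = M′′′(0) = 57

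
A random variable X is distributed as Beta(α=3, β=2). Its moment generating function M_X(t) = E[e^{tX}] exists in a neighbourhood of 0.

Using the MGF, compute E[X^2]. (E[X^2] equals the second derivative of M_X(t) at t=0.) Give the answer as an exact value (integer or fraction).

E[X^2] = D^2[M](0) = 2/5

M_X(t) = ₁F₁(3; 5; t)
D^2[M](t) = 2*₁F₁(5; 7; t)/5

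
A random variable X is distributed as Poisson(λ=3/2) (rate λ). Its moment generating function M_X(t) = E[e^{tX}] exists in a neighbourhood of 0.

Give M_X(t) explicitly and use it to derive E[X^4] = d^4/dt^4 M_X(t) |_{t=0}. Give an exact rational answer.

E[X^4] = D^4[M](0) = 681/16

M_X(t) = e^(3*e^(t)/2 - 3/2)
D^4[M](t) = (81*e^(4*t)*e^(3*e^(t)/2) + 324*e^(3*t)*e^(3*e^(t)/2) + 252*e^(2*t)*e^(3*e^(t)/2) + 24*e^(t)*e^(3*e^(t)/2))*e^(-3/2)/16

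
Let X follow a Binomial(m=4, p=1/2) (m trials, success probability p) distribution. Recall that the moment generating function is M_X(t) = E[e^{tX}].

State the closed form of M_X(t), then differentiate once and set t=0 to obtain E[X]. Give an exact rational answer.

E[X] = D[M](0) = 2

M_X(t) = (e^(t)/2 + 1/2)^4
D[M](t) = e^(4*t)/4 + 3*e^(3*t)/4 + 3*e^(2*t)/4 + e^(t)/4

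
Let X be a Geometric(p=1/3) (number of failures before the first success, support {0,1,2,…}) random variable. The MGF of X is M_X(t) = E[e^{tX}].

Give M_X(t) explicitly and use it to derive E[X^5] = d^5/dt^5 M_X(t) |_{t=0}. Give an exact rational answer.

E[X^5] = M′′′′′(0) = 9002

M_X(t) = 1/(3*(1 - 2*e^(t)/3))
M′(t) = 2*e^(t)/(4*e^(2*t) - 12*e^(t) + 9)
M′′(t) = (-4*e^(2*t) - 6*e^(t))/(8*e^(3*t) - 36*e^(2*t) + 54*e^(t) - 27)
M′′′(t) = (8*e^(3*t) + 48*e^(2*t) + 18*e^(t))/(16*e^(4*t) - 96*e^(3*t) + 216*e^(2*t) - 216*e^(t) + 81)
M′′′′(t) = (-16*e^(4*t) - 264*e^(3*t) - 396*e^(2*t) - 54*e^(t))/(32*e^(5*t) - 240*e^(4*t) + 720*e^(3*t) - 1080*e^(2*t) + 810*e^(t) - 243)
M′′′′′(t) = (32*e^(5*t) + 1248*e^(4*t) + 4752*e^(3*t) + 2808*e^(2*t) + 162*e^(t))/(64*e^(6*t) - 576*e^(5*t) + 2160*e^(4*t) - 4320*e^(3*t) + 4860*e^(2*t) - 2916*e^(t) + 729)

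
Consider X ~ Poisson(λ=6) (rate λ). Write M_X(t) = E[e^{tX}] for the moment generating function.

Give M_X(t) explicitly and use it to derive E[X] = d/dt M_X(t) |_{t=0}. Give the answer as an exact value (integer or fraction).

M_X(t) = e^(6*e^(t) - 6)
M^(1)(t) = 6*e^(-6)*e^(t)*e^(6*e^(t))

E[X] = M^(1)(0) = 6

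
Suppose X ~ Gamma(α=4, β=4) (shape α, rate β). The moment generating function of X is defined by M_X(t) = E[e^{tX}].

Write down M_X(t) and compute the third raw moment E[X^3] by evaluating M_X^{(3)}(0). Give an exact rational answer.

E[X^3] = D^3[M](0) = 15/8

M_X(t) = 256/(4 - t)^4
D^3[M](t) = -30720/(t^7 - 28*t^6 + 336*t^5 - 2240*t^4 + 8960*t^3 - 21504*t^2 + 28672*t - 16384)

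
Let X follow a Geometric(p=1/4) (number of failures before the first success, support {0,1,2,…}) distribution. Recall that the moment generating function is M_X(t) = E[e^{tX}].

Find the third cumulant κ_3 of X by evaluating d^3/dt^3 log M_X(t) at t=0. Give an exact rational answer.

M_X(t) = 1/(4*(1 - 3*e^(t)/4))
K_X(t) = log M_X(t) = -log(1 - 3*e^(t)/4) - 2*log(2)
K^(3)(t) = (-36*e^(2*t) - 48*e^(t))/(27*e^(3*t) - 108*e^(2*t) + 144*e^(t) - 64)

κ_3 = K^(3)(0) = 84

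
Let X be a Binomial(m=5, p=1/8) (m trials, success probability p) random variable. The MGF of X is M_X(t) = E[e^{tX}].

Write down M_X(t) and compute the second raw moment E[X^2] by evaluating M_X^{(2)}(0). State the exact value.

E[X^2] = M^(2)(0) = 15/16

M_X(t) = (e^(t)/8 + 7/8)^5
M^(2)(t) = 25*e^(5*t)/32768 + 35*e^(4*t)/2048 + 2205*e^(3*t)/16384 + 1715*e^(2*t)/4096 + 12005*e^(t)/32768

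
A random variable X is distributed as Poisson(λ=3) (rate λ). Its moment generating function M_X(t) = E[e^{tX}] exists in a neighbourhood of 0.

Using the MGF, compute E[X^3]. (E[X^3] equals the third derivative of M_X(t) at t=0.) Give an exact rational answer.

E[X^3] = M^(3)(0) = 57

M_X(t) = e^(3*e^(t) - 3)
M^(3)(t) = (27*e^(3*t)*e^(3*e^(t)) + 27*e^(2*t)*e^(3*e^(t)) + 3*e^(t)*e^(3*e^(t)))*e^(-3)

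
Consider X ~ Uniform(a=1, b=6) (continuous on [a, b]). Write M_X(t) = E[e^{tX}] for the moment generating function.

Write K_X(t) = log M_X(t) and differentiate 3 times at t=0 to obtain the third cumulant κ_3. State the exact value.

M_X(t) = (e^(6*t) - e^(t))/(5*t)
K_X(t) = log M_X(t) = -log(t) + log(e^(6*t) - e^(t)) - log(5)
K^(3)(t) = (125*t^3*e^(10*t) + 125*t^3*e^(5*t) - 2*e^(15*t) + 6*e^(10*t) - 6*e^(5*t) + 2)/(t^3*e^(15*t) - 3*t^3*e^(10*t) + 3*t^3*e^(5*t) - t^3)

κ_3 = K^(3)(0) = 0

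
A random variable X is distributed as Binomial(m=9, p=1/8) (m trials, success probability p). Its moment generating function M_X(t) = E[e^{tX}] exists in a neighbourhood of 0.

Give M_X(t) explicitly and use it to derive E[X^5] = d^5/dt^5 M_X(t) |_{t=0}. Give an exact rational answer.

E[X^5] = d^5M/dt^5 |_{t=0} = 103329/2048

M_X(t) = (e^(t)/8 + 7/8)^9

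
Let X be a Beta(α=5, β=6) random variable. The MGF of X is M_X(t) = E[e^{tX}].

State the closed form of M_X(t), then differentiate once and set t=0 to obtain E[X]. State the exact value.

E[X] = D[M](0) = 5/11

M_X(t) = ₁F₁(5; 11; t)
D[M](t) = 5*₁F₁(6; 12; t)/11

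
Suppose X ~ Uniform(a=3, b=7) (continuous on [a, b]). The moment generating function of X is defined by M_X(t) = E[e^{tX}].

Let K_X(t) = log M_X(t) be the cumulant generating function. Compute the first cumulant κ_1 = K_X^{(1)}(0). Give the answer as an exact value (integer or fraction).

κ_1 = dK/dt |_{t=0} = 5

M_X(t) = (e^(7*t) - e^(3*t))/(4*t)
K_X(t) = log M_X(t) = -log(t) + log(e^(7*t) - e^(3*t)) - 2*log(2)
dK/dt = (7*t*e^(4*t) - 3*t - e^(4*t) + 1)/(t*e^(4*t) - t)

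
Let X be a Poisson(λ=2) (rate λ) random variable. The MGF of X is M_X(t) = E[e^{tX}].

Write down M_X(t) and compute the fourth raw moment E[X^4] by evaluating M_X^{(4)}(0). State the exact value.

M_X(t) = e^(2*e^(t) - 2)
dM/dt = 2*e^(-2)*e^(t)*e^(2*e^(t))
d^2M/dt^2 = (4*e^(2*t)*e^(2*e^(t)) + 2*e^(t)*e^(2*e^(t)))*e^(-2)
d^3M/dt^3 = (8*e^(3*t)*e^(2*e^(t)) + 12*e^(2*t)*e^(2*e^(t)) + 2*e^(t)*e^(2*e^(t)))*e^(-2)
d^4M/dt^4 = (16*e^(4*t)*e^(2*e^(t)) + 48*e^(3*t)*e^(2*e^(t)) + 28*e^(2*t)*e^(2*e^(t)) + 2*e^(t)*e^(2*e^(t)))*e^(-2)

E[X^4] = d^4M/dt^4 |_{t=0} = 94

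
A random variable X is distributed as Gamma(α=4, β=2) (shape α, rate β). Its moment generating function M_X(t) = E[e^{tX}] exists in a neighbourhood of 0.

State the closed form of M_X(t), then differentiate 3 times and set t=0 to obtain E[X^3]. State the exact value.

M_X(t) = 16/(2 - t)^4
M′(t) = -64/(t^5 - 10*t^4 + 40*t^3 - 80*t^2 + 80*t - 32)
M′′(t) = 320/(t^6 - 12*t^5 + 60*t^4 - 160*t^3 + 240*t^2 - 192*t + 64)
M′′′(t) = -1920/(t^7 - 14*t^6 + 84*t^5 - 280*t^4 + 560*t^3 - 672*t^2 + 448*t - 128)

E[X^3] = M′′′(0) = 15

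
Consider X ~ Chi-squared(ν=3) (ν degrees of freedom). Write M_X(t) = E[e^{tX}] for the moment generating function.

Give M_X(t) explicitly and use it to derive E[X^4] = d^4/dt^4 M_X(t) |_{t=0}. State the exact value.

E[X^4] = M′′′′(0) = 945

M_X(t) = (1 - 2*t)^(-3/2)
M′(t) = 3/(4*t^2*√(1 - 2*t) - 4*t*√(1 - 2*t) + √(1 - 2*t))
M′′(t) = -15/(8*t^3*√(1 - 2*t) - 12*t^2*√(1 - 2*t) + 6*t*√(1 - 2*t) - √(1 - 2*t))
M′′′(t) = 105/(16*t^4*√(1 - 2*t) - 32*t^3*√(1 - 2*t) + 24*t^2*√(1 - 2*t) - 8*t*√(1 - 2*t) + √(1 - 2*t))
M′′′′(t) = -945/(32*t^5*√(1 - 2*t) - 80*t^4*√(1 - 2*t) + 80*t^3*√(1 - 2*t) - 40*t^2*√(1 - 2*t) + 10*t*√(1 - 2*t) - √(1 - 2*t))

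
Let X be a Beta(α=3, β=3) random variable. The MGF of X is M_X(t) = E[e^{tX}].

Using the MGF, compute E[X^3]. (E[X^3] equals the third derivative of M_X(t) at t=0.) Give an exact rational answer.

E[X^3] = M^(3)(0) = 5/28

M_X(t) = ₁F₁(3; 6; t)
M^(3)(t) = 5*₁F₁(6; 9; t)/28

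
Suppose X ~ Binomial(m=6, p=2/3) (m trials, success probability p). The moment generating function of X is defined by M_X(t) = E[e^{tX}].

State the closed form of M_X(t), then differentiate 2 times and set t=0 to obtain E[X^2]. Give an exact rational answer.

M_X(t) = (2*e^(t)/3 + 1/3)^6
D^2[M](t) = 256*e^(6*t)/81 + 1600*e^(5*t)/243 + 1280*e^(4*t)/243 + 160*e^(3*t)/81 + 80*e^(2*t)/243 + 4*e^(t)/243

E[X^2] = D^2[M](0) = 52/3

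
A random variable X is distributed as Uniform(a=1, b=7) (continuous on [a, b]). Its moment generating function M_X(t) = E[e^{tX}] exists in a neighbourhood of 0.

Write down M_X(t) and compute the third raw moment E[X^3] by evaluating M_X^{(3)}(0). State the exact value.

E[X^3] = d^3M/dt^3 |_{t=0} = 100

M_X(t) = (e^(7*t) - e^(t))/(6*t)
dM/dt = (7*t*e^(7*t) - t*e^(t) - e^(7*t) + e^(t))/(6*t^2)
d^2M/dt^2 = (49*t^2*e^(7*t) - t^2*e^(t) - 14*t*e^(7*t) + 2*t*e^(t) + 2*e^(7*t) - 2*e^(t))/(6*t^3)
d^3M/dt^3 = (343*t^3*e^(7*t) - t^3*e^(t) - 147*t^2*e^(7*t) + 3*t^2*e^(t) + 42*t*e^(7*t) - 6*t*e^(t) - 6*e^(7*t) + 6*e^(t))/(6*t^4)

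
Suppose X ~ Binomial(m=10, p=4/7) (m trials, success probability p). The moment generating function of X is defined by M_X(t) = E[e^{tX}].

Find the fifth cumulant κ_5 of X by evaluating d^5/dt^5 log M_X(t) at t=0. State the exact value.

κ_5 = K^(5)(0) = 11400/16807

M_X(t) = (4*e^(t)/7 + 3/7)^10
K_X(t) = log M_X(t) = 10*log(4*e^(t)/7 + 3/7)
K^(5)(t) = (-7680*e^(4*t) + 63360*e^(3*t) - 47520*e^(2*t) + 3240*e^(t))/(1024*e^(5*t) + 3840*e^(4*t) + 5760*e^(3*t) + 4320*e^(2*t) + 1620*e^(t) + 243)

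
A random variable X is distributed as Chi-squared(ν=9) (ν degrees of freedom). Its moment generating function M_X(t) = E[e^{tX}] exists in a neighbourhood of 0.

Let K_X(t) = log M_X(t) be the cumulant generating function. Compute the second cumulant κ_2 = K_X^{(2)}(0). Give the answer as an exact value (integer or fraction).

κ_2 = d^2K/dt^2 |_{t=0} = 18

M_X(t) = (1 - 2*t)^(-9/2)
K_X(t) = log M_X(t) = -9*log(1 - 2*t)/2
dK/dt = -9/(2*t - 1)
d^2K/dt^2 = 18/(4*t^2 - 4*t + 1)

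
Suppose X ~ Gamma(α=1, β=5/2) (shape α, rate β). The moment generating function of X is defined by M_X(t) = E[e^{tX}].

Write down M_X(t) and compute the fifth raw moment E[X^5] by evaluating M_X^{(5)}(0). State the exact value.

M_X(t) = 5/(2*(5/2 - t))
dM/dt = 10/(4*t^2 - 20*t + 25)
d^2M/dt^2 = -40/(8*t^3 - 60*t^2 + 150*t - 125)
d^3M/dt^3 = 240/(16*t^4 - 160*t^3 + 600*t^2 - 1000*t + 625)
d^4M/dt^4 = -1920/(32*t^5 - 400*t^4 + 2000*t^3 - 5000*t^2 + 6250*t - 3125)
d^5M/dt^5 = 19200/(64*t^6 - 960*t^5 + 6000*t^4 - 20000*t^3 + 37500*t^2 - 37500*t + 15625)

E[X^5] = d^5M/dt^5 |_{t=0} = 768/625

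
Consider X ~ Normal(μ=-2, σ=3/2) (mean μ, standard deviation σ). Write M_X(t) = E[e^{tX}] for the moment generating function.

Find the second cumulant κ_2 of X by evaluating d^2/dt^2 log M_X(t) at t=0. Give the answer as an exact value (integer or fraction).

κ_2 = K′′(0) = 9/4

M_X(t) = e^(9*t^2/8 - 2*t)
K_X(t) = log M_X(t) = 9*t^2/8 - 2*t
K′(t) = 9*t/4 - 2
K′′(t) = 9/4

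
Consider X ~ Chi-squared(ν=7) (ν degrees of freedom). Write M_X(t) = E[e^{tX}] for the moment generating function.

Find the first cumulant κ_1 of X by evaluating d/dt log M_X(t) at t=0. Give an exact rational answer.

κ_1 = K^(1)(0) = 7

M_X(t) = (1 - 2*t)^(-7/2)
K_X(t) = log M_X(t) = -7*log(1 - 2*t)/2
K^(1)(t) = -7/(2*t - 1)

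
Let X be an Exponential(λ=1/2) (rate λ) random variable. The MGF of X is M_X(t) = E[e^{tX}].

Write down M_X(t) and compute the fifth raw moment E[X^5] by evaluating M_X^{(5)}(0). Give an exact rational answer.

E[X^5] = M′′′′′(0) = 3840

M_X(t) = 1/(2*(1/2 - t))
M′(t) = 2/(4*t^2 - 4*t + 1)
M′′(t) = -8/(8*t^3 - 12*t^2 + 6*t - 1)
M′′′(t) = 48/(16*t^4 - 32*t^3 + 24*t^2 - 8*t + 1)
M′′′′(t) = -384/(32*t^5 - 80*t^4 + 80*t^3 - 40*t^2 + 10*t - 1)
M′′′′′(t) = 3840/(64*t^6 - 192*t^5 + 240*t^4 - 160*t^3 + 60*t^2 - 12*t + 1)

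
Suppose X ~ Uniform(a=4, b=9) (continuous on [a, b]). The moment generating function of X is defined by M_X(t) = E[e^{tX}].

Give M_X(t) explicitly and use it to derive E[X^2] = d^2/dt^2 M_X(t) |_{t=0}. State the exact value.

M_X(t) = (e^(9*t) - e^(4*t))/(5*t)
M^(2)(t) = (81*t^2*e^(9*t) - 16*t^2*e^(4*t) - 18*t*e^(9*t) + 8*t*e^(4*t) + 2*e^(9*t) - 2*e^(4*t))/(5*t^3)

E[X^2] = M^(2)(0) = 133/3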